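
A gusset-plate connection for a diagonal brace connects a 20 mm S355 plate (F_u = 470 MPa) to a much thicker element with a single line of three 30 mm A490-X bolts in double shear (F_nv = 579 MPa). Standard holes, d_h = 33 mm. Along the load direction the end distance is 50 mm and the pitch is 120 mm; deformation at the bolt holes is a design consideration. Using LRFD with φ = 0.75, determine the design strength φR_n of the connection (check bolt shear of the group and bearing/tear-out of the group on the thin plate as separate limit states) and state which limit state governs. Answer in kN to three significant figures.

1300 kN (bearing governs)

Bolt shear: A_b = π·30²/4 = 706.9 mm²; R_n = 579 × 706.9 × 3 × 2 / 1000 = 2456 kN → 0.75 × 2456 = 1840 kN.
Bearing (1.2 l_c t F_u ≤ 2.4 d t F_u): upper limit = 2.4·30·20·470 / 1000 = 676.8 kN.
  Edge l_c = 50 − 33/2 = 33.5 → r_n = 377.9 kN; interior l_c = 120 − 33 = 87 → r_n = 676.8 kN.
  R_n,bearing = 1·377.9 + 2·676.8 = 1731 kN → 0.75 × 1731 = 1300 kN.
Bearing governs: 1300 kN.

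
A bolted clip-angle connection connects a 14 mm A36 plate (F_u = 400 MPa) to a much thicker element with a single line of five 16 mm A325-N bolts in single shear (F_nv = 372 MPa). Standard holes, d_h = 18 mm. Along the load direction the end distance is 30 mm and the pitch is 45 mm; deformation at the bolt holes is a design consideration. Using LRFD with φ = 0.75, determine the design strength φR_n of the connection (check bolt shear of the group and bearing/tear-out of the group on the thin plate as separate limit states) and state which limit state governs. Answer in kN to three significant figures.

280 kN (bolt shear governs)

Bolt shear: A_b = π·16²/4 = 201.1 mm²; R_n = 372 × 201.1 × 5 × 1 / 1000 = 374 kN → 0.75 × 374 = 280 kN.
Bearing (1.2 l_c t F_u ≤ 2.4 d t F_u): upper limit = 2.4·16·14·400 / 1000 = 215 kN.
  Edge l_c = 30 − 18/2 = 21 → r_n = 141.1 kN; interior l_c = 45 − 18 = 27 → r_n = 181.4 kN.
  R_n,bearing = 1·141.1 + 4·181.4 = 866.9 kN → 0.75 × 866.9 = 650 kN.
Bolt shear governs: 280 kN.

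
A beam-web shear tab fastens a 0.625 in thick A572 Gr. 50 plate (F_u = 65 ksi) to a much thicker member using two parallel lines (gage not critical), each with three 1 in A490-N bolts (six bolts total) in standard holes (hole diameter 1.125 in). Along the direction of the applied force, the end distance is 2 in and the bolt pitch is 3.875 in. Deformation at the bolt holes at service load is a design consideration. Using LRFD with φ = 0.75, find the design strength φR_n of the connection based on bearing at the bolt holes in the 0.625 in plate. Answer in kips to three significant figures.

398 kips

Per bolt r_n = 1.2 l_c t F_u ≤ 2.4 d t F_u; upper limit = 2.4 × 1 × 0.625 × 65 = 97.5 kips.
Edge bolt: l_c = 2 − 1.125/2 = 1.438 in → 1.2 × 1.438 × 0.625 × 65 = 70.08 → r_n = 70.08 kips.
Interior bolts: l_c = 3.875 − 1.125 = 2.75 in → 1.2 × 2.75 × 0.625 × 65 = 134.1 → r_n = 97.5 kips.
R_n = 2 × 70.08 + 4 × 97.5 = 530.2 kips.
Design strength φR_n = 0.75 × 530.2 = 398 kips.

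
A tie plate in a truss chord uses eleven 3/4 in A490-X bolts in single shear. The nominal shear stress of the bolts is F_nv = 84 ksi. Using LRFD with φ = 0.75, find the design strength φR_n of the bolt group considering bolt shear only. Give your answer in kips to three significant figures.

306 kips

A_b = π × 0.75² / 4 = 0.4418 in².
R_n = F_nv · A_b · n · n_s = 84 × 0.4418 × 11 × 1 = 408.2 kips.
Design strength φR_n = 0.75 × 408.2 = 306 kips.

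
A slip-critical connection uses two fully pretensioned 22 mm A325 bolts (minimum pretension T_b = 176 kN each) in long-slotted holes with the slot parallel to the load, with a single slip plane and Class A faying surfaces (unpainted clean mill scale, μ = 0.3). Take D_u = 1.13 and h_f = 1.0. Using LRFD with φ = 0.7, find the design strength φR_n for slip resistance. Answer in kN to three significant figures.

83.5 kN

R_n = μ · D_u · h_f · T_b · n_s · n_b = 0.3 × 1.13 × 1.0 × 176 × 1 × 2 = 119.3 kN.
Design strength φR_n = 0.7 × 119.3 = 83.5 kN.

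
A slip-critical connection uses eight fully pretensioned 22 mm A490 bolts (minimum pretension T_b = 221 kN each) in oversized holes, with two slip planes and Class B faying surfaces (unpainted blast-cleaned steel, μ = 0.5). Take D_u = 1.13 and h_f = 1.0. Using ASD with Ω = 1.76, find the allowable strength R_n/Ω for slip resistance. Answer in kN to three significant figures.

R_n = μ · D_u · h_f · T_b · n_s · n_b = 0.5 × 1.13 × 1.0 × 221 × 2 × 8 = 1998 kN.
Allowable strength R_n/Ω = 1998 / 1.76 = 1140 kN.

1140 kN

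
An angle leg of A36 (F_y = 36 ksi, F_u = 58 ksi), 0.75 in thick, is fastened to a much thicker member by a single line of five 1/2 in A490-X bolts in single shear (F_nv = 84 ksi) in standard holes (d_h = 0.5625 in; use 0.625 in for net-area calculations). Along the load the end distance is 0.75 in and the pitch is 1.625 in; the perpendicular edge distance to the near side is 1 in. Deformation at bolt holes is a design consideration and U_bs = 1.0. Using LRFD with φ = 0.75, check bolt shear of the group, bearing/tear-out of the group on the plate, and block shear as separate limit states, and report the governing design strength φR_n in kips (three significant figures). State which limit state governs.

61.9 kips (bolt shear governs)

Bolt shear: A_b = π·0.5²/4 = 0.1963 in²; R_n = 84 × 0.1963 × 5 × 1 = 82.47 kips → 0.75 × 82.47 = 61.9 kips.
Bearing: edge l_c = 0.4688, r_n = 24.47 kips; interior l_c = 1.062, r_n = 52.2 kips; R_n = 24.47 + 4·52.2 = 233.3 kips → 175 kips.
Block shear: A_gv = 5.438, A_nv = 3.328, A_nt = 0.5156 in²; R_n = min(0.6F_uA_nv, 0.6F_yA_gv) + U_bs·F_u·A_nt = 145.7 kips → 109 kips.
Bolt shear governs: 61.9 kips.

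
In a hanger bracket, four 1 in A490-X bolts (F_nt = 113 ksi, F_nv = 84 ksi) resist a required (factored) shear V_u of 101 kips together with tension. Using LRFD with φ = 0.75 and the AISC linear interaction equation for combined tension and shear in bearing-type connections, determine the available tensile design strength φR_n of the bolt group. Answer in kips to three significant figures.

A_b = π·1²/4 = 0.7854 in²; f_rv = 101 / (4 × 0.7854) = 32.15 ksi.
F'_nt = 1.3 F_nt − (F_nt / φF_nv) f_rv = 1.3·113 − (113/(0.75·84))·32.15 = 89.24 ksi, capped at F_nt → F'_nt = 89.24 ksi.
R_n = F'_nt · A_b · n = 89.24 × 0.7854 × 4 = 280.3 kips.
Design strength φR_n = 0.75 × 280.3 = 210 kips.

210 kips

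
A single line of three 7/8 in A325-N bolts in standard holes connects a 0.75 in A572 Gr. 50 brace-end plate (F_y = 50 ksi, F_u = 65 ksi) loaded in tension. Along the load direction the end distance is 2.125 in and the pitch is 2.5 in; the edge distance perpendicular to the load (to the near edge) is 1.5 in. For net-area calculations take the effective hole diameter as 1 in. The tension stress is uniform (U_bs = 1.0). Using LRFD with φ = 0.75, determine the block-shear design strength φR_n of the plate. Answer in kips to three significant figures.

Shear plane L_v = 2.125 + 2·2.5 = 7.125 in; A_gv = 7.125 × 0.75 = 5.344 in².
A_nv = (7.125 − 2.5·1) × 0.75 = 3.469 in².
A_nt = (1.5 − 0.5·1) × 0.75 = 0.75 in².
0.6 F_u A_nv = 135.3 kips; 0.6 F_y A_gv = 160.3 kips → shear rupture governs the shear term.
R_n = 135.3 + 1.0 × 65 × 0.75 = 184 kips.
Design strength φR_n = 0.75 × 184 = 138 kips.

138 kips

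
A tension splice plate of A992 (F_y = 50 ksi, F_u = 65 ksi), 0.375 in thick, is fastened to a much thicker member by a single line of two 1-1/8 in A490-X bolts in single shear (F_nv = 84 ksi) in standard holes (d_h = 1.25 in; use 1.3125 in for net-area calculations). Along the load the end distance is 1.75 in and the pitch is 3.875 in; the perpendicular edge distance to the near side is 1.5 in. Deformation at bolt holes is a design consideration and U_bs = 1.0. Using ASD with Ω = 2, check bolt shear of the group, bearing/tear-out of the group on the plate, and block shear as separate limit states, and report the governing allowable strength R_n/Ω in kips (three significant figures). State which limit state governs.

37 kips (block shear governs)

Bolt shear: A_b = π·1.125²/4 = 0.994 in²; R_n = 84 × 0.994 × 2 × 1 = 167 kips → 167 / 2 = 83.5 kips.
Bearing: edge l_c = 1.125, r_n = 32.91 kips; interior l_c = 2.625, r_n = 65.81 kips; R_n = 32.91 + 1·65.81 = 98.72 kips → 49.4 kips.
Block shear: A_gv = 2.109, A_nv = 1.371, A_nt = 0.3164 in²; R_n = min(0.6F_uA_nv, 0.6F_yA_gv) + U_bs·F_u·A_nt = 74.04 kips → 37 kips.
Block shear governs: 37 kips.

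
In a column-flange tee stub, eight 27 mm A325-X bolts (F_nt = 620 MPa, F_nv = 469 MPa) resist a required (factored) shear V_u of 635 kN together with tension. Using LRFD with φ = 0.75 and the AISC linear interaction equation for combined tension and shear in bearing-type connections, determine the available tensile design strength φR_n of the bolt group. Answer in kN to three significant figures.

A_b = π·27²/4 = 572.6 mm²; f_rv = 635 × 1000 / (8 × 572.6) = 138.6 MPa.
F'_nt = 1.3 F_nt − (F_nt / φF_nv) f_rv = 1.3·620 − (620/(0.75·469))·138.6 = 561.6 MPa, capped at F_nt → F'_nt = 561.6 MPa.
R_n = F'_nt · A_b · n = 561.6 × 572.6 × 8 / 1000 = 2573 kN.
Design strength φR_n = 0.75 × 2573 = 1930 kN.

1930 kN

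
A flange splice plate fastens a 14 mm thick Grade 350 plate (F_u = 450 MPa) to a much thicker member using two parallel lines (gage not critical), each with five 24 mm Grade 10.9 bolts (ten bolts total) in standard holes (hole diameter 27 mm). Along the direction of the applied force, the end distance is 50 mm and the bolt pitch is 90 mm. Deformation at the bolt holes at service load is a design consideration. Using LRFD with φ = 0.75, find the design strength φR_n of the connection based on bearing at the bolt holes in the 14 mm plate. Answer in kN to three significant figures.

2590 kN

Per bolt r_n = 1.2 l_c t F_u ≤ 2.4 d t F_u; upper limit = 2.4 × 24 × 14 × 450 / 1000 = 362.9 kN.
Edge bolt: l_c = 50 − 27/2 = 36.5 mm → 1.2 × 36.5 × 14 × 450 / 1000 = 275.9 → r_n = 275.9 kN.
Interior bolts: l_c = 90 − 27 = 63 mm → 1.2 × 63 × 14 × 450 / 1000 = 476.3 → r_n = 362.9 kN.
R_n = 2 × 275.9 + 8 × 362.9 = 3455 kN.
Design strength φR_n = 0.75 × 3455 = 2590 kN.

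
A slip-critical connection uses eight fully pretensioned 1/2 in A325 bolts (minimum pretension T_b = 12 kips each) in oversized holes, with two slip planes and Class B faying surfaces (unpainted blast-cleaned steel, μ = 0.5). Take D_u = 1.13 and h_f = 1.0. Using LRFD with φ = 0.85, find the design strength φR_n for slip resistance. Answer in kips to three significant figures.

R_n = μ · D_u · h_f · T_b · n_s · n_b = 0.5 × 1.13 × 1.0 × 12 × 2 × 8 = 108.5 kips.
Design strength φR_n = 0.85 × 108.5 = 92.2 kips.

92.2 kips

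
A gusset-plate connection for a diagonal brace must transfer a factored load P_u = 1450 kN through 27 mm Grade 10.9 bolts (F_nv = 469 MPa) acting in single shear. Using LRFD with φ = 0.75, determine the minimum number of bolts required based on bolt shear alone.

8 bolts

A_b = π·27²/4 = 572.6 mm².
Per-bolt design strength φR_n = 0.75 × 469 × 572.6 × 1 / 1000 = 201.4 kN.
n ≥ 1450 / 201.4 = 7.2 → use 8 bolts.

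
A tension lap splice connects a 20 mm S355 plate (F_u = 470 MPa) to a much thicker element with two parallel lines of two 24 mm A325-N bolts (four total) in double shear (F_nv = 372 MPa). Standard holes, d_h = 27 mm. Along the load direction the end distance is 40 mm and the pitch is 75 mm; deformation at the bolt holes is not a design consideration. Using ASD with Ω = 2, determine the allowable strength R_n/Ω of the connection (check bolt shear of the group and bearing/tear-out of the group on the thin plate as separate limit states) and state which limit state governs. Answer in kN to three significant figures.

Bolt shear: A_b = π·24²/4 = 452.4 mm²; R_n = 372 × 452.4 × 4 × 2 / 1000 = 1346 kN → 1346 / 2 = 673 kN.
Bearing (1.5 l_c t F_u ≤ 3.0 d t F_u): upper limit = 3.0·24·20·470 / 1000 = 676.8 kN.
  Edge l_c = 40 − 27/2 = 26.5 → r_n = 373.7 kN; interior l_c = 75 − 27 = 48 → r_n = 676.8 kN.
  R_n,bearing = 2·373.7 + 2·676.8 = 2101 kN → 2101 / 2 = 1050 kN.
Bolt shear governs: 673 kN.

673 kN (bolt shear governs)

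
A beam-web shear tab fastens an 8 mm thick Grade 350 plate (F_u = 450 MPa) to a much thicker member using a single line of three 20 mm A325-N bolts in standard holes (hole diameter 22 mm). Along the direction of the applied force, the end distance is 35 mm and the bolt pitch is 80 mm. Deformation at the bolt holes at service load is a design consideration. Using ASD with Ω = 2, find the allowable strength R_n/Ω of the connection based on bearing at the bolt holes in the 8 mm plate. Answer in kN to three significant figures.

225 kN

Per bolt r_n = 1.2 l_c t F_u ≤ 2.4 d t F_u; upper limit = 2.4 × 20 × 8 × 450 / 1000 = 172.8 kN.
Edge bolt: l_c = 35 − 22/2 = 24 mm → 1.2 × 24 × 8 × 450 / 1000 = 103.7 → r_n = 103.7 kN.
Interior bolts: l_c = 80 − 22 = 58 mm → 1.2 × 58 × 8 × 450 / 1000 = 250.6 → r_n = 172.8 kN.
R_n = 1 × 103.7 + 2 × 172.8 = 449.3 kN.
Allowable strength R_n/Ω = 449.3 / 2 = 225 kN.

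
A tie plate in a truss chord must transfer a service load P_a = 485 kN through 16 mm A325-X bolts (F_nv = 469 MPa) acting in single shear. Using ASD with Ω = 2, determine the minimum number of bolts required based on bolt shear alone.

11 bolts

A_b = π·16²/4 = 201.1 mm².
Per-bolt allowable strength R_n/Ω = 469 × 201.1 × 1 / 1000 / 2 = 47.15 kN.
n ≥ 485 / 47.15 = 10.29 → use 11 bolts.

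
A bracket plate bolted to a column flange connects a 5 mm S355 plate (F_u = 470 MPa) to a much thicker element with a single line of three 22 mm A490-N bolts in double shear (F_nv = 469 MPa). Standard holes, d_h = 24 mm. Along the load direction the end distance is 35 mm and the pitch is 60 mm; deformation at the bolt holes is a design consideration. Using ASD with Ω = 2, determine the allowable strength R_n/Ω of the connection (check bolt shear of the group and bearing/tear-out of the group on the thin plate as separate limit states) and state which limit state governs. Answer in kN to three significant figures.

134 kN (bearing governs)

Bolt shear: A_b = π·22²/4 = 380.1 mm²; R_n = 469 × 380.1 × 3 × 2 / 1000 = 1070 kN → 1070 / 2 = 535 kN.
Bearing (1.2 l_c t F_u ≤ 2.4 d t F_u): upper limit = 2.4·22·5·470 / 1000 = 124.1 kN.
  Edge l_c = 35 − 24/2 = 23 → r_n = 64.86 kN; interior l_c = 60 − 24 = 36 → r_n = 101.5 kN.
  R_n,bearing = 1·64.86 + 2·101.5 = 267.9 kN → 267.9 / 2 = 134 kN.
Bearing governs: 134 kN.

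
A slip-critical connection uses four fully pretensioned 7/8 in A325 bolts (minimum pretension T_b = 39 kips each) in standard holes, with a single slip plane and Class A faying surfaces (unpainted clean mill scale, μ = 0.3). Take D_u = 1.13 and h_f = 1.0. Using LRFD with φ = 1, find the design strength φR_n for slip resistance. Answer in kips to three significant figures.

52.9 kips

R_n = μ · D_u · h_f · T_b · n_s · n_b = 0.3 × 1.13 × 1.0 × 39 × 1 × 4 = 52.88 kips.
Design strength φR_n = 1 × 52.88 = 52.9 kips.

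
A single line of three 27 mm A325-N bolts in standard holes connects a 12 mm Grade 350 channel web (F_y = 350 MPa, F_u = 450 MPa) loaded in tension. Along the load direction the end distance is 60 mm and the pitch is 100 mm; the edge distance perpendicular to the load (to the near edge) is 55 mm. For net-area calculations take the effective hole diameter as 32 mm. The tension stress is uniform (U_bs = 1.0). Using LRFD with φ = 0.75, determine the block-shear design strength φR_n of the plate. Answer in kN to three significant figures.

595 kN

Shear plane L_v = 60 + 2·100 = 260 mm; A_gv = 260 × 12 = 3120 mm².
A_nv = (260 − 2.5·32) × 12 = 2160 mm².
A_nt = (55 − 0.5·32) × 12 = 468 mm².
0.6 F_u A_nv = 583.2 kN; 0.6 F_y A_gv = 655.2 kN → shear rupture governs the shear term.
R_n = 583.2 + 1.0 × 450 × 468 / 1000 = 793.8 kN.
Design strength φR_n = 0.75 × 793.8 = 595 kN.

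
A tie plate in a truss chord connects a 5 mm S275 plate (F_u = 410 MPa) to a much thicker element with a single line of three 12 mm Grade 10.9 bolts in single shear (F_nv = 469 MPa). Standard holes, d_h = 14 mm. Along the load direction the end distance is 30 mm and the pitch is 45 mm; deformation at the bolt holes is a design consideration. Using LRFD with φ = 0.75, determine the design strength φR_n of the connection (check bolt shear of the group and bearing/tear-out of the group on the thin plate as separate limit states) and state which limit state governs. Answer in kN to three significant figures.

Bolt shear: A_b = π·12²/4 = 113.1 mm²; R_n = 469 × 113.1 × 3 × 1 / 1000 = 159.1 kN → 0.75 × 159.1 = 119 kN.
Bearing (1.2 l_c t F_u ≤ 2.4 d t F_u): upper limit = 2.4·12·5·410 / 1000 = 59.04 kN.
  Edge l_c = 30 − 14/2 = 23 → r_n = 56.58 kN; interior l_c = 45 − 14 = 31 → r_n = 59.04 kN.
  R_n,bearing = 1·56.58 + 2·59.04 = 174.7 kN → 0.75 × 174.7 = 131 kN.
Bolt shear governs: 119 kN.

119 kN (bolt shear governs)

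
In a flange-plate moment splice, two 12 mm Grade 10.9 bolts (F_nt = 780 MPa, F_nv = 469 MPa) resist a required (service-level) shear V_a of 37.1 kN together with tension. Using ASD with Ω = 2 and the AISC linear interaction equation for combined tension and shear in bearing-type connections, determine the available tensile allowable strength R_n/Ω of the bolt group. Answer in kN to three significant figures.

A_b = π·12²/4 = 113.1 mm²; f_rv = 37.1 × 1000 / (2 × 113.1) = 164 MPa.
F'_nt = 1.3 F_nt − (Ω F_nt / F_nv) f_rv = 1.3·780 − (2·780/469)·164 = 468.4 MPa, capped at F_nt → F'_nt = 468.4 MPa.
R_n = F'_nt · A_b · n = 468.4 × 113.1 × 2 / 1000 = 106 kN.
Allowable strength R_n/Ω = 106 / 2 = 53 kN.

53 kN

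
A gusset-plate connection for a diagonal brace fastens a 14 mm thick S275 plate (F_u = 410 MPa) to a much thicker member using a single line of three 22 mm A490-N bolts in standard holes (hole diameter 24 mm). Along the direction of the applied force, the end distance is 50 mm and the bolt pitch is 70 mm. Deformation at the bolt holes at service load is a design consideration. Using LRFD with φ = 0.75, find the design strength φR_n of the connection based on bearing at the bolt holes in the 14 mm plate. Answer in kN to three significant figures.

651 kN

Per bolt r_n = 1.2 l_c t F_u ≤ 2.4 d t F_u; upper limit = 2.4 × 22 × 14 × 410 / 1000 = 303.1 kN.
Edge bolt: l_c = 50 − 24/2 = 38 mm → 1.2 × 38 × 14 × 410 / 1000 = 261.7 → r_n = 261.7 kN.
Interior bolts: l_c = 70 − 24 = 46 mm → 1.2 × 46 × 14 × 410 / 1000 = 316.8 → r_n = 303.1 kN.
R_n = 1 × 261.7 + 2 × 303.1 = 867.9 kN.
Design strength φR_n = 0.75 × 867.9 = 651 kN.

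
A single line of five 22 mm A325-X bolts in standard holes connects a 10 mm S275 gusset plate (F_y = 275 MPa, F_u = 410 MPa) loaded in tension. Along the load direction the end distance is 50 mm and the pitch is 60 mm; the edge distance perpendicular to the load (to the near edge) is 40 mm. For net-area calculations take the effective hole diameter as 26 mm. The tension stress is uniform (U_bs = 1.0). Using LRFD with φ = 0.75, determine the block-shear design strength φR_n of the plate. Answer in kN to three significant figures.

402 kN

Shear plane L_v = 50 + 4·60 = 290 mm; A_gv = 290 × 10 = 2900 mm².
A_nv = (290 − 4.5·26) × 10 = 1730 mm².
A_nt = (40 − 0.5·26) × 10 = 270 mm².
0.6 F_u A_nv = 425.6 kN; 0.6 F_y A_gv = 478.5 kN → shear rupture governs the shear term.
R_n = 425.6 + 1.0 × 410 × 270 / 1000 = 536.3 kN.
Design strength φR_n = 0.75 × 536.3 = 402 kN.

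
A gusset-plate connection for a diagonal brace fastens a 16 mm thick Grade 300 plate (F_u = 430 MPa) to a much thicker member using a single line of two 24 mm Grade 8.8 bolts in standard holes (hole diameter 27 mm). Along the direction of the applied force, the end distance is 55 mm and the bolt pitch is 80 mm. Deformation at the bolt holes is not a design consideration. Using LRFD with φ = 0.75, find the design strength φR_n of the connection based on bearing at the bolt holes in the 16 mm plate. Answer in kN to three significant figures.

Per bolt r_n = 1.5 l_c t F_u ≤ 3.0 d t F_u; upper limit = 3.0 × 24 × 16 × 430 / 1000 = 495.4 kN.
Edge bolt: l_c = 55 − 27/2 = 41.5 mm → 1.5 × 41.5 × 16 × 430 / 1000 = 428.3 → r_n = 428.3 kN.
Interior bolts: l_c = 80 − 27 = 53 mm → 1.5 × 53 × 16 × 430 / 1000 = 547 → r_n = 495.4 kN.
R_n = 1 × 428.3 + 1 × 495.4 = 923.6 kN.
Design strength φR_n = 0.75 × 923.6 = 693 kN.

693 kN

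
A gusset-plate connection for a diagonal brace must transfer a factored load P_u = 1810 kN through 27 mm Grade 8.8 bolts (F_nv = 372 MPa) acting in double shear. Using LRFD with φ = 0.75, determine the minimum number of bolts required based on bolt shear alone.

A_b = π·27²/4 = 572.6 mm².
Per-bolt design strength φR_n = 0.75 × 372 × 572.6 × 2 / 1000 = 319.5 kN.
n ≥ 1810 / 319.5 = 5.665 → use 6 bolts.

6 bolts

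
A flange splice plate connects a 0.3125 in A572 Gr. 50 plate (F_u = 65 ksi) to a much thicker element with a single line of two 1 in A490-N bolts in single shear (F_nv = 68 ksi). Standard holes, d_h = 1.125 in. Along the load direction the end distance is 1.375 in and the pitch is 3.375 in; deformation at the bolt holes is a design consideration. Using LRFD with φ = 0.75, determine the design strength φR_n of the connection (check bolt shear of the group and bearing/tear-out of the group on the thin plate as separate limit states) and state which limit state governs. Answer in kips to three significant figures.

Bolt shear: A_b = π·1²/4 = 0.7854 in²; R_n = 68 × 0.7854 × 2 × 1 = 106.8 kips → 0.75 × 106.8 = 80.1 kips.
Bearing (1.2 l_c t F_u ≤ 2.4 d t F_u): upper limit = 2.4·1·0.3125·65 = 48.75 kips.
  Edge l_c = 1.375 − 1.125/2 = 0.8125 → r_n = 19.8 kips; interior l_c = 3.375 − 1.125 = 2.25 → r_n = 48.75 kips.
  R_n,bearing = 1·19.8 + 1·48.75 = 68.55 kips → 0.75 × 68.55 = 51.4 kips.
Bearing governs: 51.4 kips.

51.4 kips (bearing governs)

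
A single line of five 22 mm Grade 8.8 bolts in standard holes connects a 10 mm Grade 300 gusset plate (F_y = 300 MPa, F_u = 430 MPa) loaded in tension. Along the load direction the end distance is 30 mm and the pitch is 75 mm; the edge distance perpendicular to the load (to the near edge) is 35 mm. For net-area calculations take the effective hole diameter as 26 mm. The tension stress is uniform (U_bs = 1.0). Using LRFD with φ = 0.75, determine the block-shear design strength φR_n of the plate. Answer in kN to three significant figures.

Shear plane L_v = 30 + 4·75 = 330 mm; A_gv = 330 × 10 = 3300 mm².
A_nv = (330 − 4.5·26) × 10 = 2130 mm².
A_nt = (35 − 0.5·26) × 10 = 220 mm².
0.6 F_u A_nv = 549.5 kN; 0.6 F_y A_gv = 594 kN → shear rupture governs the shear term.
R_n = 549.5 + 1.0 × 430 × 220 / 1000 = 644.1 kN.
Design strength φR_n = 0.75 × 644.1 = 483 kN.

483 kN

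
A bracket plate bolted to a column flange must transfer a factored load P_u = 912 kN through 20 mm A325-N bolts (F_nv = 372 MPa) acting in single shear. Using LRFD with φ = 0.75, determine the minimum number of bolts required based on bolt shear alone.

11 bolts

A_b = π·20²/4 = 314.2 mm².
Per-bolt design strength φR_n = 0.75 × 372 × 314.2 × 1 / 1000 = 87.65 kN.
n ≥ 912 / 87.65 = 10.4 → use 11 bolts.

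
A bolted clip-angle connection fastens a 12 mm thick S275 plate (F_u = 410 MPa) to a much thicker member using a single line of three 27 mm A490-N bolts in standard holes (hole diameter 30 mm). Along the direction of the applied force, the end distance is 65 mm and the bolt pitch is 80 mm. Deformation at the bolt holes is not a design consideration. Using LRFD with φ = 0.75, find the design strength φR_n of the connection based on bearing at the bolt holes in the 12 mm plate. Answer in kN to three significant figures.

Per bolt r_n = 1.5 l_c t F_u ≤ 3.0 d t F_u; upper limit = 3.0 × 27 × 12 × 410 / 1000 = 398.5 kN.
Edge bolt: l_c = 65 − 30/2 = 50 mm → 1.5 × 50 × 12 × 410 / 1000 = 369 → r_n = 369 kN.
Interior bolts: l_c = 80 − 30 = 50 mm → 1.5 × 50 × 12 × 410 / 1000 = 369 → r_n = 369 kN.
R_n = 1 × 369 + 2 × 369 = 1107 kN.
Design strength φR_n = 0.75 × 1107 = 830 kN.

830 kN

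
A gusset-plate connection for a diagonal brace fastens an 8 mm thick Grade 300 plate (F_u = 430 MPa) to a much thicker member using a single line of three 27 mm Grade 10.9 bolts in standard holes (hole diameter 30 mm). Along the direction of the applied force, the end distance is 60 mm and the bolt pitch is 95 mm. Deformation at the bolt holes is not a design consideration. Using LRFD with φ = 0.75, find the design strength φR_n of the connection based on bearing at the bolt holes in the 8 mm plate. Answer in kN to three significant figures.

592 kN

Per bolt r_n = 1.5 l_c t F_u ≤ 3.0 d t F_u; upper limit = 3.0 × 27 × 8 × 430 / 1000 = 278.6 kN.
Edge bolt: l_c = 60 − 30/2 = 45 mm → 1.5 × 45 × 8 × 430 / 1000 = 232.2 → r_n = 232.2 kN.
Interior bolts: l_c = 95 − 30 = 65 mm → 1.5 × 65 × 8 × 430 / 1000 = 335.4 → r_n = 278.6 kN.
R_n = 1 × 232.2 + 2 × 278.6 = 789.5 kN.
Design strength φR_n = 0.75 × 789.5 = 592 kN.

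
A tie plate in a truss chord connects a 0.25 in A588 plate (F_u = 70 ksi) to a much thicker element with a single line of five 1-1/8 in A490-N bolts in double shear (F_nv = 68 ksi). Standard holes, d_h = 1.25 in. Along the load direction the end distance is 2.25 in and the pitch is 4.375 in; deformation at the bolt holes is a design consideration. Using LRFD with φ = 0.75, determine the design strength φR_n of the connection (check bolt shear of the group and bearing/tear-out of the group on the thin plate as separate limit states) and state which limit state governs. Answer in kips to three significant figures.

Bolt shear: A_b = π·1.125²/4 = 0.994 in²; R_n = 68 × 0.994 × 5 × 2 = 675.9 kips → 0.75 × 675.9 = 507 kips.
Bearing (1.2 l_c t F_u ≤ 2.4 d t F_u): upper limit = 2.4·1.125·0.25·70 = 47.25 kips.
  Edge l_c = 2.25 − 1.25/2 = 1.625 → r_n = 34.12 kips; interior l_c = 4.375 − 1.25 = 3.125 → r_n = 47.25 kips.
  R_n,bearing = 1·34.12 + 4·47.25 = 223.1 kips → 0.75 × 223.1 = 167 kips.
Bearing governs: 167 kips.

167 kips (bearing governs)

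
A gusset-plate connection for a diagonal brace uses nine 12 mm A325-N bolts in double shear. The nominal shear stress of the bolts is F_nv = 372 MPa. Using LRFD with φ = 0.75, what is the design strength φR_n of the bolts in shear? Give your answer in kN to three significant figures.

A_b = π × 12² / 4 = 113.1 mm².
R_n = F_nv · A_b · n · n_s = 372 × 113.1 × 9 × 2 / 1000 = 757.3 kN.
Design strength φR_n = 0.75 × 757.3 = 568 kN.

568 kN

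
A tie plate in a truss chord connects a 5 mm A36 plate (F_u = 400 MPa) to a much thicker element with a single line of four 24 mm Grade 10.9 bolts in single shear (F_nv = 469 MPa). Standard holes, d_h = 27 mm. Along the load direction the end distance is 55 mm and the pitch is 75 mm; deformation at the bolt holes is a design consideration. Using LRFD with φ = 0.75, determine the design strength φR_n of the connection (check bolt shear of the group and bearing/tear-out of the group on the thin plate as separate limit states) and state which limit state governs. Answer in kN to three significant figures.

Bolt shear: A_b = π·24²/4 = 452.4 mm²; R_n = 469 × 452.4 × 4 × 1 / 1000 = 848.7 kN → 0.75 × 848.7 = 637 kN.
Bearing (1.2 l_c t F_u ≤ 2.4 d t F_u): upper limit = 2.4·24·5·400 / 1000 = 115.2 kN.
  Edge l_c = 55 − 27/2 = 41.5 → r_n = 99.6 kN; interior l_c = 75 − 27 = 48 → r_n = 115.2 kN.
  R_n,bearing = 1·99.6 + 3·115.2 = 445.2 kN → 0.75 × 445.2 = 334 kN.
Bearing governs: 334 kN.

334 kN (bearing governs)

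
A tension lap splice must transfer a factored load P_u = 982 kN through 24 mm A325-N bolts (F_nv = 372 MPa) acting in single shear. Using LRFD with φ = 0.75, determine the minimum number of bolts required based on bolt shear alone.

8 bolts

A_b = π·24²/4 = 452.4 mm².
Per-bolt design strength φR_n = 0.75 × 372 × 452.4 × 1 / 1000 = 126.2 kN.
n ≥ 982 / 126.2 = 7.78 → use 8 bolts.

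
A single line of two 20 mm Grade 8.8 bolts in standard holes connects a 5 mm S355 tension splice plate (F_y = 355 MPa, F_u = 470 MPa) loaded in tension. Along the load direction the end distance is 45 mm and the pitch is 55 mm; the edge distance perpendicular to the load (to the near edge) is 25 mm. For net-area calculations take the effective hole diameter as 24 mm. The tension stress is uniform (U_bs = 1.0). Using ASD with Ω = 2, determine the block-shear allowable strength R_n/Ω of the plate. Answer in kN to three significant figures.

Shear plane L_v = 45 + 1·55 = 100 mm; A_gv = 100 × 5 = 500 mm².
A_nv = (100 − 1.5·24) × 5 = 320 mm².
A_nt = (25 − 0.5·24) × 5 = 65 mm².
0.6 F_u A_nv = 90.24 kN; 0.6 F_y A_gv = 106.5 kN → shear rupture governs the shear term.
R_n = 90.24 + 1.0 × 470 × 65 / 1000 = 120.8 kN.
Allowable strength R_n/Ω = 120.8 / 2 = 60.4 kN.

60.4 kN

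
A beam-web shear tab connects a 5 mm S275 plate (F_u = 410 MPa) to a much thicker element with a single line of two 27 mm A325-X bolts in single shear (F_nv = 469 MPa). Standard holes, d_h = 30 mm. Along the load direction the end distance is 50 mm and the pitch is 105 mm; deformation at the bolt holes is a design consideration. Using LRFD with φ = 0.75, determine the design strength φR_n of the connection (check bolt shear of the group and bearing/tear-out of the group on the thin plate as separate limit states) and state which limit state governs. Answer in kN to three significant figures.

164 kN (bearing governs)

Bolt shear: A_b = π·27²/4 = 572.6 mm²; R_n = 469 × 572.6 × 2 × 1 / 1000 = 537.1 kN → 0.75 × 537.1 = 403 kN.
Bearing (1.2 l_c t F_u ≤ 2.4 d t F_u): upper limit = 2.4·27·5·410 / 1000 = 132.8 kN.
  Edge l_c = 50 − 30/2 = 35 → r_n = 86.1 kN; interior l_c = 105 − 30 = 75 → r_n = 132.8 kN.
  R_n,bearing = 1·86.1 + 1·132.8 = 218.9 kN → 0.75 × 218.9 = 164 kN.
Bearing governs: 164 kN.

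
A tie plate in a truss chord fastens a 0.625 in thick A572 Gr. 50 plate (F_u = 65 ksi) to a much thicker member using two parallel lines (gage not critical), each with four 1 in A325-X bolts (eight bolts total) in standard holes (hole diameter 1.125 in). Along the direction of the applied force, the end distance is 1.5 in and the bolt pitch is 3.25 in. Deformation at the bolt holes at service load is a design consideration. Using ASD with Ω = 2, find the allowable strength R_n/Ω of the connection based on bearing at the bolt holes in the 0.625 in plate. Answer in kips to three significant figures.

338 kips

Per bolt r_n = 1.2 l_c t F_u ≤ 2.4 d t F_u; upper limit = 2.4 × 1 × 0.625 × 65 = 97.5 kips.
Edge bolt: l_c = 1.5 − 1.125/2 = 0.9375 in → 1.2 × 0.9375 × 0.625 × 65 = 45.7 → r_n = 45.7 kips.
Interior bolts: l_c = 3.25 − 1.125 = 2.125 in → 1.2 × 2.125 × 0.625 × 65 = 103.6 → r_n = 97.5 kips.
R_n = 2 × 45.7 + 6 × 97.5 = 676.4 kips.
Allowable strength R_n/Ω = 676.4 / 2 = 338 kips.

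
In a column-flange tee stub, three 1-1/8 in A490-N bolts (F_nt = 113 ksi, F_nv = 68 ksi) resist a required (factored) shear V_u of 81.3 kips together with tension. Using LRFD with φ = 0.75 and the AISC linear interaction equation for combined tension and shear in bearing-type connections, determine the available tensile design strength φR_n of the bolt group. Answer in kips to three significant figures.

A_b = π·1.125²/4 = 0.994 in²; f_rv = 81.3 / (3 × 0.994) = 27.26 ksi.
F'_nt = 1.3 F_nt − (F_nt / φF_nv) f_rv = 1.3·113 − (113/(0.75·68))·27.26 = 86.49 ksi, capped at F_nt → F'_nt = 86.49 ksi.
R_n = F'_nt · A_b · n = 86.49 × 0.994 × 3 = 257.9 kips.
Design strength φR_n = 0.75 × 257.9 = 193 kips.

193 kips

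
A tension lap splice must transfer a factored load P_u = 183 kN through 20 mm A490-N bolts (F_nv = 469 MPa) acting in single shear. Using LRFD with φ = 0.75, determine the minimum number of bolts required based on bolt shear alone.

A_b = π·20²/4 = 314.2 mm².
Per-bolt design strength φR_n = 0.75 × 469 × 314.2 × 1 / 1000 = 110.5 kN.
n ≥ 183 / 110.5 = 1.656 → use 2 bolts.

2 bolts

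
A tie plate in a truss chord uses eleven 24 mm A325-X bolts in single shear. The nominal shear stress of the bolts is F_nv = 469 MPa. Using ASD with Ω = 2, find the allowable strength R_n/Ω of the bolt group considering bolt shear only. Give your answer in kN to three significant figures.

1170 kN

A_b = π × 24² / 4 = 452.4 mm².
R_n = F_nv · A_b · n · n_s = 469 × 452.4 × 11 × 1 / 1000 = 2334 kN.
Allowable strength R_n/Ω = 2334 / 2 = 1170 kN.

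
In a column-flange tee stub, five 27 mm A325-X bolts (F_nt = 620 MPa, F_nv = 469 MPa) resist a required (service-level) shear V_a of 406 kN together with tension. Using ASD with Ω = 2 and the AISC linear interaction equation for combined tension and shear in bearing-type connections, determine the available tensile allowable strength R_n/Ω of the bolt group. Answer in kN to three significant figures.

A_b = π·27²/4 = 572.6 mm²; f_rv = 406 × 1000 / (5 × 572.6) = 141.8 MPa.
F'_nt = 1.3 F_nt − (Ω F_nt / F_nv) f_rv = 1.3·620 − (2·620/469)·141.8 = 431 MPa, capped at F_nt → F'_nt = 431 MPa.
R_n = F'_nt · A_b · n = 431 × 572.6 × 5 / 1000 = 1234 kN.
Allowable strength R_n/Ω = 1234 / 2 = 617 kN.

617 kN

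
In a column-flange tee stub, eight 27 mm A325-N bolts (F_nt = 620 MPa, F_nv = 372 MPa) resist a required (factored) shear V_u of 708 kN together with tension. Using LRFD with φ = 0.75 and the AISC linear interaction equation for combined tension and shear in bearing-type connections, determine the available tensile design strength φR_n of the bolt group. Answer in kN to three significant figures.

A_b = π·27²/4 = 572.6 mm²; f_rv = 708 × 1000 / (8 × 572.6) = 154.6 MPa.
F'_nt = 1.3 F_nt − (F_nt / φF_nv) f_rv = 1.3·620 − (620/(0.75·372))·154.6 = 462.5 MPa, capped at F_nt → F'_nt = 462.5 MPa.
R_n = F'_nt · A_b · n = 462.5 × 572.6 × 8 / 1000 = 2119 kN.
Design strength φR_n = 0.75 × 2119 = 1590 kN.

1590 kN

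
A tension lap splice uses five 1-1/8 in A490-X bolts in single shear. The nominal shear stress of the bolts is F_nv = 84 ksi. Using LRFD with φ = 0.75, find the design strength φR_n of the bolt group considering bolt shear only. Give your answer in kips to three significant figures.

A_b = π × 1.125² / 4 = 0.994 in².
R_n = F_nv · A_b · n · n_s = 84 × 0.994 × 5 × 1 = 417.5 kips.
Design strength φR_n = 0.75 × 417.5 = 313 kips.

313 kips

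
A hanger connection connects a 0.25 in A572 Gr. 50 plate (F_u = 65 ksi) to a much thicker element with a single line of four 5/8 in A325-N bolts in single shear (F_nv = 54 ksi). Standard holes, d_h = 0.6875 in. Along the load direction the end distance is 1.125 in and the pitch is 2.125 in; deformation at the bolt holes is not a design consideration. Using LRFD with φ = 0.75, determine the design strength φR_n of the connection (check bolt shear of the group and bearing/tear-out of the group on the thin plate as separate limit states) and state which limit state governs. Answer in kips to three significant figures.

Bolt shear: A_b = π·0.625²/4 = 0.3068 in²; R_n = 54 × 0.3068 × 4 × 1 = 66.27 kips → 0.75 × 66.27 = 49.7 kips.
Bearing (1.5 l_c t F_u ≤ 3.0 d t F_u): upper limit = 3.0·0.625·0.25·65 = 30.47 kips.
  Edge l_c = 1.125 − 0.6875/2 = 0.7812 → r_n = 19.04 kips; interior l_c = 2.125 − 0.6875 = 1.438 → r_n = 30.47 kips.
  R_n,bearing = 1·19.04 + 3·30.47 = 110.4 kips → 0.75 × 110.4 = 82.8 kips.
Bolt shear governs: 49.7 kips.

49.7 kips (bolt shear governs)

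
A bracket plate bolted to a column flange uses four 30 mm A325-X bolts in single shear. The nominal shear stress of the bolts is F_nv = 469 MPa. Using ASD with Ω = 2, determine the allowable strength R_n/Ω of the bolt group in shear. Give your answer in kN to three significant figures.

663 kN

A_b = π × 30² / 4 = 706.9 mm².
R_n = F_nv · A_b · n · n_s = 469 × 706.9 × 4 × 1 / 1000 = 1326 kN.
Allowable strength R_n/Ω = 1326 / 2 = 663 kN.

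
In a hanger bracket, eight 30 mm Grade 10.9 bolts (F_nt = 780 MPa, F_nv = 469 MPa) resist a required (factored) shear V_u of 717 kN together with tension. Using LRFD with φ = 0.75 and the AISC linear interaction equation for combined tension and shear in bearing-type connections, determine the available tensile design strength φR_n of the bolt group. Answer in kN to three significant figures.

A_b = π·30²/4 = 706.9 mm²; f_rv = 717 × 1000 / (8 × 706.9) = 126.8 MPa.
F'_nt = 1.3 F_nt − (F_nt / φF_nv) f_rv = 1.3·780 − (780/(0.75·469))·126.8 = 732.8 MPa, capped at F_nt → F'_nt = 732.8 MPa.
R_n = F'_nt · A_b · n = 732.8 × 706.9 × 8 / 1000 = 4144 kN.
Design strength φR_n = 0.75 × 4144 = 3110 kN.

3110 kN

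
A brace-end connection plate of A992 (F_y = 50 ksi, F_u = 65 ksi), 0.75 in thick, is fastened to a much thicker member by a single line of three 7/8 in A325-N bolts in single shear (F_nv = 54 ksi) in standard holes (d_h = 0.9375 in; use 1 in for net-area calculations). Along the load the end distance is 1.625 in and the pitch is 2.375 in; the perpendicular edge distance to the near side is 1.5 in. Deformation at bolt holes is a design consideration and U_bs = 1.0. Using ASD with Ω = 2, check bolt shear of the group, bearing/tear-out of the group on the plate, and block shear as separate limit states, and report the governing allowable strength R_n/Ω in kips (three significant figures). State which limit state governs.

48.7 kips (bolt shear governs)

Bolt shear: A_b = π·0.875²/4 = 0.6013 in²; R_n = 54 × 0.6013 × 3 × 1 = 97.41 kips → 97.41 / 2 = 48.7 kips.
Bearing: edge l_c = 1.156, r_n = 67.64 kips; interior l_c = 1.438, r_n = 84.09 kips; R_n = 67.64 + 2·84.09 = 235.8 kips → 118 kips.
Block shear: A_gv = 4.781, A_nv = 2.906, A_nt = 0.75 in²; R_n = min(0.6F_uA_nv, 0.6F_yA_gv) + U_bs·F_u·A_nt = 162.1 kips → 81 kips.
Bolt shear governs: 48.7 kips.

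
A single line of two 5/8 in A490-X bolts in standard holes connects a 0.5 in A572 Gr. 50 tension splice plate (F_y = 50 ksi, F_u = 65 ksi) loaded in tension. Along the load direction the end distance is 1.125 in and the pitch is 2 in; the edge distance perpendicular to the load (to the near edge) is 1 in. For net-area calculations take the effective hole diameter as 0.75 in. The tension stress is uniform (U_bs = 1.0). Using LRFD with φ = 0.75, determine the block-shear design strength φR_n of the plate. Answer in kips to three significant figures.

44.5 kips

Shear plane L_v = 1.125 + 1·2 = 3.125 in; A_gv = 3.125 × 0.5 = 1.562 in².
A_nv = (3.125 − 1.5·0.75) × 0.5 = 1 in².
A_nt = (1 − 0.5·0.75) × 0.5 = 0.3125 in².
0.6 F_u A_nv = 39 kips; 0.6 F_y A_gv = 46.88 kips → shear rupture governs the shear term.
R_n = 39 + 1.0 × 65 × 0.3125 = 59.31 kips.
Design strength φR_n = 0.75 × 59.31 = 44.5 kips.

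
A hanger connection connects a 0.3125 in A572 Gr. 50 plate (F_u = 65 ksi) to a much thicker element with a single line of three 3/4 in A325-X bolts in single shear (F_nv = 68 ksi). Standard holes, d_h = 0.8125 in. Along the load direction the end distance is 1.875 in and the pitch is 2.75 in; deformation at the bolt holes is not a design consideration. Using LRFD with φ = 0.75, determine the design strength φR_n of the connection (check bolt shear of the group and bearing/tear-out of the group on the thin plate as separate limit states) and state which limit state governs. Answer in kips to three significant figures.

Bolt shear: A_b = π·0.75²/4 = 0.4418 in²; R_n = 68 × 0.4418 × 3 × 1 = 90.12 kips → 0.75 × 90.12 = 67.6 kips.
Bearing (1.5 l_c t F_u ≤ 3.0 d t F_u): upper limit = 3.0·0.75·0.3125·65 = 45.7 kips.
  Edge l_c = 1.875 − 0.8125/2 = 1.469 → r_n = 44.75 kips; interior l_c = 2.75 − 0.8125 = 1.938 → r_n = 45.7 kips.
  R_n,bearing = 1·44.75 + 2·45.7 = 136.2 kips → 0.75 × 136.2 = 102 kips.
Bolt shear governs: 67.6 kips.

67.6 kips (bolt shear governs)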